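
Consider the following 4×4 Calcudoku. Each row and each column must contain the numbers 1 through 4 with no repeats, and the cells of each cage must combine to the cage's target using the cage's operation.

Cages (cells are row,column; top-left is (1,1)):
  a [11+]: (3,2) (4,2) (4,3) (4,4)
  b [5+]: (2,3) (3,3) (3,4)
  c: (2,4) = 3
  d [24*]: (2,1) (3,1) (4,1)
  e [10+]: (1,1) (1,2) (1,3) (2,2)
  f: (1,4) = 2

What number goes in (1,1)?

Cage f is a single given cell, leaving (1,4) = 2.
Cage c is a single given cell, leaving (2,4) = 3.
Column 4 already has 2, so (3,4) = 1.
Column 4 now contains 1, so (4,4) = 4.
The 4 cells of cage e must have sum 10, so (2,2) = 2.
Cage b needs sum 5, leaving (2,3) = 1.
1 is placed in row 3; hence (3,3) = 3.
Column 3 now contains 3; hence (4,3) = 2.
Column 3 now contains 3, leaving (1,3) = 4.
Row 2 now contains 2; hence (2,1) = 4.
The 3 cells of cage d must have product 24; hence (3,1) = 2.
Row 3 already has 3, leaving (3,2) = 4.
2 is placed in row 4, so (4,1) = 3.
Cage a needs sum 11, leaving (4,2) = 1.
3 is placed in column 1; hence (1,1) = 1.
Column 2 now contains 1, leaving (1,2) = 3.
Completed grid: 1 3 4 2 / 4 2 1 3 / 2 4 3 1 / 3 1 2 4.

1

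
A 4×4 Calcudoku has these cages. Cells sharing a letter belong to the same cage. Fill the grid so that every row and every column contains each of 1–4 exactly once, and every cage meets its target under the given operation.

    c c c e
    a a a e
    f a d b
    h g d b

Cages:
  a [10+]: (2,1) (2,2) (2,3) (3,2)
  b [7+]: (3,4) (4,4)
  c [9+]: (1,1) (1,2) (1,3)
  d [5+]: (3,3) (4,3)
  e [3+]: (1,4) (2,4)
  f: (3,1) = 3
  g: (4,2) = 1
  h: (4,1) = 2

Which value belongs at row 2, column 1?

1

Cage f is a single given cell, leaving (3,1) = 3.
3 is placed in row 3, so (3,4) = 4.
Cage h is a single given cell, so (4,1) = 2.
Cage g is given; hence (4,2) = 1.
Column 4 already has 4, so (4,4) = 3.
Column 1 now contains 2, so (1,1) = 4.
Column 1 now contains 4, leaving (2,1) = 1.
Row 2 already has 1; hence (2,4) = 2.
Column 2 already has 1; hence (3,2) = 2.
Cage d needs two cells with sum 5, so (3,3) = 1.
Row 4 already has 3, leaving (4,3) = 4.
Column 2 already has 2; hence (1,2) = 3.
Cage c needs sum 9, so (1,3) = 2.
2 is placed in column 4, so (1,4) = 1.
The 4 cells of cage a must have sum 10, which forces (2,2) = 4.
Column 3 now contains 4, leaving (2,3) = 3.
Filled in: 4 3 2 1 / 1 4 3 2 / 3 2 1 4 / 2 1 4 3.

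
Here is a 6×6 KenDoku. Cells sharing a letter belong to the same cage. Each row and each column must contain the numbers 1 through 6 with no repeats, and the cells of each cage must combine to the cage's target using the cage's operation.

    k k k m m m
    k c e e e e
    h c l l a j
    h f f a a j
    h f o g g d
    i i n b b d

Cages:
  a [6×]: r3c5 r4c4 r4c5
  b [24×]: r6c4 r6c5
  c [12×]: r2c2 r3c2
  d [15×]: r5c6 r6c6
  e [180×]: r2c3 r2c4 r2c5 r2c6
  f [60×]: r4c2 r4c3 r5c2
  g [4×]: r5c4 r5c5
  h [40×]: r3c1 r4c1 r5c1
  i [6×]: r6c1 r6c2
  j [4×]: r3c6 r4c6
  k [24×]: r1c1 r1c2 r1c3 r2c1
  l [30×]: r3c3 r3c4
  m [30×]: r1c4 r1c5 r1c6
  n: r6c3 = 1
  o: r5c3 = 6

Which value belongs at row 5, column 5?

4

Cage o is given; hence r5c3 = 6.
Cage n is a single given cell, which forces r6c3 = 1.
Column 3 now contains 6, so r3c3 = 5.
Cage l needs two cells with product 30, leaving r3c4 = 6.
6 is placed in column 4; hence r6c4 = 4.
Row 6 now contains 4, leaving r6c5 = 6.
Cage e has product 180; hence r2c6 = 6.
Column 4 now contains 4, so r5c4 = 1.
The two cells of cage g must have product 4, so r5c5 = 4.
In row 2, 1 can only go at r2c1, so r2c1 = 1.
Row 1 needs a 1, and only r1c2 is open for it.
The 4 cells of cage k must have product 24, which forces r1c1 = 6.
The 4 cells of cage k must have product 24, leaving r1c3 = 4.
Cage f has product 60; hence r5c2 = 5.
Row 5 now contains 5, so r5c6 = 3.
Column 6 now contains 3, which forces r6c6 = 5.
Column 6 already has 5, which forces r1c6 = 2.
The 3 cells of cage h must have product 40, leaving r3c1 = 4.
Row 3 already has 4; hence r3c2 = 3.
Row 3 already has 4, leaving r3c6 = 1.
Cage h needs product 40, which forces r4c1 = 5.
Column 6 already has 1; hence r4c6 = 4.
Row 5 now contains 5; hence r5c1 = 2.
Column 1 already has 2, so r6c1 = 3.
Column 2 now contains 3, which forces r6c2 = 2.
Column 2 now contains 3, which forces r2c2 = 4.
1 is placed in row 3, leaving r3c5 = 2.
Row 4 already has 4, leaving r4c2 = 6.
The 3 cells of cage f must have product 60; hence r4c3 = 2.
Cage a has product 6; hence r4c4 = 3.
Cage a has product 6, which forces r4c5 = 1.
3 is placed in column 4, leaving r1c4 = 5.
Cage m has product 30, leaving r1c5 = 3.
2 is placed in column 3, leaving r2c3 = 3.
The 4 cells of cage e must have product 180, which forces r2c4 = 2.
The 4 cells of cage e must have product 180; hence r2c5 = 5.
The full grid is 6 1 4 5 3 2 / 1 4 3 2 5 6 / 4 3 5 6 2 1 / 5 6 2 3 1 4 / 2 5 6 1 4 3 / 3 2 1 4 6 5.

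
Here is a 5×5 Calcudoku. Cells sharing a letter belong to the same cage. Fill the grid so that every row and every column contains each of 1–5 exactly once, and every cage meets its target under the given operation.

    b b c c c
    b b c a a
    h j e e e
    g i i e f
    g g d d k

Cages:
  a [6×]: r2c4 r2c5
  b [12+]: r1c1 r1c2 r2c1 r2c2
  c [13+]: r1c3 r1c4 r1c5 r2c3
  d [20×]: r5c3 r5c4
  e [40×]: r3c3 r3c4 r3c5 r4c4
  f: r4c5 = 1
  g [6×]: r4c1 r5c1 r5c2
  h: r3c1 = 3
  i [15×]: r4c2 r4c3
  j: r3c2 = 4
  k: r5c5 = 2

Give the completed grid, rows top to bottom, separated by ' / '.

5 2 1 3 4 / 4 1 5 2 3 / 3 4 2 1 5 / 2 5 3 4 1 / 1 3 4 5 2

H is a freebie; hence r3c1 = 3.
Cage j is given, leaving r3c2 = 4.
Cage f is a single given cell, leaving r4c5 = 1.
Cage k is a single given cell, so r5c5 = 2.
The two cells of cage a must have product 6; hence r2c4 = 2.
2 is placed in column 5, so r2c5 = 3.
Column 4 already has 2; hence r3c4 = 1.
2 is placed in column 5, so r3c5 = 5.
1 is placed in row 4, leaving r4c1 = 2.
Cage e has product 40; hence r4c4 = 4.
Row 5 already has 2, which forces r5c1 = 1.
Cage g has product 6; hence r5c2 = 3.
Column 4 already has 4, so r5c4 = 5.
Cage b needs sum 12, so r1c2 = 2.
Column 4 now contains 5, so r1c4 = 3.
Column 5 now contains 5, so r1c5 = 4.
The 4 cells of cage b must have sum 12; hence r2c2 = 1.
Row 3 now contains 1, which forces r3c3 = 2.
3 is placed in column 2; hence r4c2 = 5.
The two cells of cage i must have product 15; hence r4c3 = 3.
5 is placed in row 5, which forces r5c3 = 4.
4 is placed in row 1, which forces r1c1 = 5.
The 4 cells of cage c must have sum 13, leaving r1c3 = 1.
Cage b has sum 12, so r2c1 = 4.
Column 3 already has 4; hence r2c3 = 5.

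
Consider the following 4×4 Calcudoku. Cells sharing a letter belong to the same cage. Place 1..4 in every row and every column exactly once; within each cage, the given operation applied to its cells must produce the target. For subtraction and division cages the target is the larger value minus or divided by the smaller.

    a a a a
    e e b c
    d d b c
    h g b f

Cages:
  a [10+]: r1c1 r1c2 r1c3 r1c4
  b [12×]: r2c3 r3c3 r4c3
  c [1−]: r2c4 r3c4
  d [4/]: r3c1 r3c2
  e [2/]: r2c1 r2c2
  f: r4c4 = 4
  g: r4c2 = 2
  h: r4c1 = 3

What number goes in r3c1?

1

Cage h is given; hence r4c1 = 3.
Cage g is given, so r4c2 = 2.
F is a freebie; hence r4c4 = 4.
The two cells of cage e must have quotient 2, so r2c1 = 2.
Row 4 already has 4, leaving r4c3 = 1.
The two cells of cage c must have difference 1, so r3c4 = 2.
Cage a needs sum 10, which forces r1c3 = 2.
In row 3, 3 can only go at r3c3, so r3c3 = 3.
Column 3 already has 3, so r2c3 = 4.
Row 2 already has 4, so r2c2 = 1.
Row 2 already has 1, so r2c4 = 3.
1 is placed in column 2, which forces r3c2 = 4.
The 4 cells of cage a must have sum 10; hence r1c1 = 4.
Column 2 now contains 4, leaving r1c2 = 3.
Column 4 now contains 3, which forces r1c4 = 1.
4 is placed in row 3, which forces r3c1 = 1.
Filled in: 4 3 2 1 / 2 1 4 3 / 1 4 3 2 / 3 2 1 4.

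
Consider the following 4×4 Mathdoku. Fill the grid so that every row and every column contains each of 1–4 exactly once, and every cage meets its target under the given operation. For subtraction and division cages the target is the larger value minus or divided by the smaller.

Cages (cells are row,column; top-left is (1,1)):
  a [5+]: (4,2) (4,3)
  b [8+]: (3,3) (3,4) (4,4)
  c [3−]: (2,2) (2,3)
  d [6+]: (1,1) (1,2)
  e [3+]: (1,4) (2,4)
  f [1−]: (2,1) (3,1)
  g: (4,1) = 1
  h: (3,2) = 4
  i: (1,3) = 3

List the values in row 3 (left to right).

2 4 1 3

Cage i is a single given cell, leaving (1,3) = 3.
H is a freebie, so (3,2) = 4.
G is a freebie, leaving (4,1) = 1.
Cage d needs two cells with sum 6; hence (1,1) = 4.
Column 2 now contains 4, which forces (1,2) = 2.
2 is placed in row 1, so (1,4) = 1.
Column 2 now contains 4, which forces (2,2) = 1.
Cage c's pair has difference 3, leaving (2,3) = 4.
1 is placed in column 4, which forces (2,4) = 2.
Cage b has sum 8, which forces (3,3) = 1.
The 3 cells of cage b must have sum 8, which forces (3,4) = 3.
Cage a's pair has sum 5, leaving (4,2) = 3.
Cage a's pair has sum 5, leaving (4,3) = 2.
Cage b has sum 8, which forces (4,4) = 4.
2 is placed in row 2, which forces (2,1) = 3.
Row 3 already has 3, leaving (3,1) = 2.
Completed grid: 4 2 3 1 / 3 1 4 2 / 2 4 1 3 / 1 3 2 4.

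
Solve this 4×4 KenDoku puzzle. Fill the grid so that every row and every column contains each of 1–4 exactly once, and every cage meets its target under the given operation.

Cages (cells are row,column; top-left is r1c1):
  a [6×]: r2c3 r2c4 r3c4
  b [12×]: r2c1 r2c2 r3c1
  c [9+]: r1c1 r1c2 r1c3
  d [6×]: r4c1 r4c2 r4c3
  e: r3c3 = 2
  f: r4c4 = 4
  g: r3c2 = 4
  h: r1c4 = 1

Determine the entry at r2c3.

Cage h is given, leaving r1c4 = 1.
G is a freebie, so r3c2 = 4.
E is a freebie, leaving r3c3 = 2.
Row 3 already has 2; hence r3c4 = 3.
Cage f is a single given cell, which forces r4c4 = 4.
Cage b needs product 12, leaving r2c1 = 4.
Cage b has product 12; hence r2c2 = 3.
The 3 cells of cage a must have product 6; hence r2c3 = 1.
Column 4 already has 3, which forces r2c4 = 2.
3 is placed in row 3, which forces r3c1 = 1.
Column 3 now contains 1, so r4c3 = 3.
Cage c has sum 9; hence r1c1 = 3.
Column 2 already has 3, so r1c2 = 2.
Column 3 now contains 3; hence r1c3 = 4.
3 is placed in row 4, leaving r4c1 = 2.
Cage d has product 6, so r4c2 = 1.
Completed grid: 3 2 4 1 / 4 3 1 2 / 1 4 2 3 / 2 1 3 4.

1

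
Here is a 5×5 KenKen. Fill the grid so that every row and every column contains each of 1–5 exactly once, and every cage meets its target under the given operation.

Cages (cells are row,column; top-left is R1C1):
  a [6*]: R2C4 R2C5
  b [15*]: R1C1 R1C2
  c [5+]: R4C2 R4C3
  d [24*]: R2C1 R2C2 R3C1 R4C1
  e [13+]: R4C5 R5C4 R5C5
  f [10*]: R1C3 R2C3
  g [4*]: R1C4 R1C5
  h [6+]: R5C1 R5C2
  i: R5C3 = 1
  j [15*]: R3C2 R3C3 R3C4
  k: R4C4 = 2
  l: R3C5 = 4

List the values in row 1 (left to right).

L is a freebie; hence R3C5 = 4.
Cage k is a single given cell, so R4C4 = 2.
Column 5 now contains 4, leaving R4C5 = 5.
Cage i is given; hence R5C3 = 1.
5 is placed in column 5, so R5C5 = 3.
The two cells of cage g must have product 4; hence R1C4 = 4.
Column 5 now contains 4, which forces R1C5 = 1.
2 is placed in column 4, leaving R2C4 = 3.
3 is placed in column 5, which forces R2C5 = 2.
The two cells of cage c must have sum 5, so R4C2 = 1.
Cage c's pair has sum 5; hence R4C3 = 4.
The 3 cells of cage e must have sum 13; hence R5C4 = 5.
Cage f needs two cells with product 10, leaving R1C3 = 2.
The 4 cells of cage d must have product 24, so R2C1 = 1.
Column 2 already has 1, so R2C2 = 4.
Row 2 now contains 2; hence R2C3 = 5.
The 4 cells of cage d must have product 24, leaving R3C1 = 2.
Column 3 now contains 5, so R3C3 = 3.
5 is placed in column 4, so R3C4 = 1.
4 is placed in row 4, so R4C1 = 3.
2 is placed in column 1; hence R5C1 = 4.
4 is placed in column 2, so R5C2 = 2.
3 is placed in column 1, so R1C1 = 5.
Cage b needs two cells with product 15, which forces R1C2 = 3.
3 is placed in row 3, so R3C2 = 5.
Filled in: 5 3 2 4 1 / 1 4 5 3 2 / 2 5 3 1 4 / 3 1 4 2 5 / 4 2 1 5 3.

5 3 2 4 1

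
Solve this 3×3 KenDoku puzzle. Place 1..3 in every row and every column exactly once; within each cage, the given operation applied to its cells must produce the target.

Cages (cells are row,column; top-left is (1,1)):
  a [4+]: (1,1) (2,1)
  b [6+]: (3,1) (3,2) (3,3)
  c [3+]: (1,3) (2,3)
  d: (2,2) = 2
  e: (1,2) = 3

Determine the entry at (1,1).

1

Cage e is a single given cell, so (1,2) = 3.
Cage d is given, which forces (2,2) = 2.
Row 2 now contains 2; hence (2,3) = 1.
Column 2 already has 2, leaving (3,2) = 1.
Row 1 already has 3, which forces (1,1) = 1.
Column 3 already has 1, leaving (1,3) = 2.
Row 2 already has 1, leaving (2,1) = 3.
Column 1 now contains 3; hence (3,1) = 2.
2 is placed in column 3, so (3,3) = 3.
The full grid is 1 3 2 / 3 2 1 / 2 1 3.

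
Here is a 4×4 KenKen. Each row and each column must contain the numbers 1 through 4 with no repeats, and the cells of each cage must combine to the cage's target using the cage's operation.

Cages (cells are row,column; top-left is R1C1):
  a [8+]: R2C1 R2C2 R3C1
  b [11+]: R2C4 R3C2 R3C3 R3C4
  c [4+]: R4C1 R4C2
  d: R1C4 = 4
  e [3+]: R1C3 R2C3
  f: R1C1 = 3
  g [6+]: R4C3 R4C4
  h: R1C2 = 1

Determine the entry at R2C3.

1

F is a freebie; hence R1C1 = 3.
Cage h is a single given cell, so R1C2 = 1.
Row 1 now contains 1; hence R1C3 = 2.
Cage d is given, leaving R1C4 = 4.
Column 3 already has 2; hence R2C3 = 1.
Column 1 already has 3, leaving R4C1 = 1.
Column 2 now contains 1; hence R4C2 = 3.
Column 3 already has 2, so R4C3 = 4.
Column 4 now contains 4, which forces R4C4 = 2.
Cage a has sum 8, which forces R2C1 = 4.
The 3 cells of cage a must have sum 8; hence R2C2 = 2.
Column 4 already has 2; hence R2C4 = 3.
The 3 cells of cage a must have sum 8, which forces R3C1 = 2.
The 4 cells of cage b must have sum 11, leaving R3C2 = 4.
Column 3 already has 4, so R3C3 = 3.
Cage b has sum 11, leaving R3C4 = 1.
The full grid is 3 1 2 4 / 4 2 1 3 / 2 4 3 1 / 1 3 4 2.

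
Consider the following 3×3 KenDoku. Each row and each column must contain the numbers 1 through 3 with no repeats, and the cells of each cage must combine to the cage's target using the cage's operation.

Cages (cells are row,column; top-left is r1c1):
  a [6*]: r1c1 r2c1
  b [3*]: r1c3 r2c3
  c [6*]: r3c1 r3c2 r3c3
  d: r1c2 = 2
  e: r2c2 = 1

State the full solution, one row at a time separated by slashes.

3 2 1 / 2 1 3 / 1 3 2

Cage d is given, which forces r1c2 = 2.
E is a freebie, so r2c2 = 1.
1 is placed in row 2, so r2c3 = 3.
Column 2 now contains 1, which forces r3c2 = 3.
2 is placed in row 1, which forces r1c1 = 3.
3 is placed in column 3, which forces r1c3 = 1.
Row 2 already has 3, which forces r2c1 = 2.
Column 1 now contains 2, leaving r3c1 = 1.
1 is placed in column 3, so r3c3 = 2.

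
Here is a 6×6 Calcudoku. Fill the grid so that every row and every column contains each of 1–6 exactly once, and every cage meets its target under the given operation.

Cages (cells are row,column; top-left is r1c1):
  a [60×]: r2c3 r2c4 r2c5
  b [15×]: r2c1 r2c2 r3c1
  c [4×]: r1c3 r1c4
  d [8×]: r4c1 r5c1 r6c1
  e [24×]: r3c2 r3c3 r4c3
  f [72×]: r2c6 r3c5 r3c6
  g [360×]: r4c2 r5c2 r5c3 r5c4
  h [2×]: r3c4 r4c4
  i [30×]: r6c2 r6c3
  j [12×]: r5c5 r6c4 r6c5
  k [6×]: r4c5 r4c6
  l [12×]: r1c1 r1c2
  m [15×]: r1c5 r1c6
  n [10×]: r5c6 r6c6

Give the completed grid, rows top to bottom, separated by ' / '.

The only place for 5 in row 3 is r3c1.
The only place for 5 in row 4 is r4c2.
5 is placed in column 2, so r6c2 = 6.
Cage i's pair has product 30; hence r6c3 = 5.
Row 6 already has 5, so r6c6 = 2.
Column 6 now contains 2, so r5c6 = 5.
Cage m's pair has product 15, so r1c5 = 5.
5 is placed in column 6; hence r1c6 = 3.
Cage l's pair has product 12, leaving r1c1 = 6.
Cage l's pair has product 12, so r1c2 = 2.
The 3 cells of cage a must have product 60, leaving r2c4 = 5.
Cage f needs product 72; hence r3c5 = 3.
Cage j needs product 12; hence r6c4 = 3.
The only place for 3 in row 4 is r4c3.
The 3 cells of cage e must have product 24, leaving r3c2 = 4.
Cage e has product 24, so r3c3 = 2.
2 is placed in row 3; hence r3c4 = 1.
Row 3 now contains 4, leaving r3c6 = 6.
Column 4 now contains 1, which forces r4c4 = 2.
Column 6 already has 6; hence r4c6 = 1.
The 4 cells of cage g must have product 360, leaving r5c2 = 3.
The two cells of cage c must have product 4, which forces r1c3 = 1.
Column 4 now contains 1; hence r1c4 = 4.
The 3 cells of cage b must have product 15, which forces r2c1 = 3.
3 is placed in column 2, so r2c2 = 1.
2 is placed in column 3; hence r2c3 = 6.
Cage a needs product 60; hence r2c5 = 2.
Column 6 already has 6, which forces r2c6 = 4.
Row 4 now contains 1, leaving r4c1 = 4.
Row 4 now contains 1, which forces r4c5 = 6.
Cage d needs product 8; hence r5c1 = 2.
6 is placed in column 3, which forces r5c3 = 4.
Column 4 now contains 4, leaving r5c4 = 6.
Row 5 already has 4; hence r5c5 = 1.
The 3 cells of cage d must have product 8, so r6c1 = 1.
Column 5 now contains 1, so r6c5 = 4.

6 2 1 4 5 3 / 3 1 6 5 2 4 / 5 4 2 1 3 6 / 4 5 3 2 6 1 / 2 3 4 6 1 5 / 1 6 5 3 4 2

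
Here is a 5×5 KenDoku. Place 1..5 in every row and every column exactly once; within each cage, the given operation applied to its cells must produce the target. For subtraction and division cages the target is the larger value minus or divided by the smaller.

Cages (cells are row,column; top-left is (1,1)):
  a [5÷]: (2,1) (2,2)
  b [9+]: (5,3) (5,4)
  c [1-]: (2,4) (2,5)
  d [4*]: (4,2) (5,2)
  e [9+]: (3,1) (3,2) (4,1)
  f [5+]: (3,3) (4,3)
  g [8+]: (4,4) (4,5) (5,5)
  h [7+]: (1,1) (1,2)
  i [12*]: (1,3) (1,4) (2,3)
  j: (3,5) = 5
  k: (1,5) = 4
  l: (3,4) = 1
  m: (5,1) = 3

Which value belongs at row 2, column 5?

Cage k is a single given cell, which forces (1,5) = 4.
Cage l is a single given cell, so (3,4) = 1.
Cage j is a single given cell, which forces (3,5) = 5.
M is a freebie, so (5,1) = 3.
Cage e has sum 9, so (3,2) = 3.
Row 1 needs a 1, and only (1,3) is open for it.
Cage i needs product 12, leaving (1,4) = 3.
The 3 cells of cage i must have product 12, which forces (2,3) = 4.
4 is placed in row 2, so (2,4) = 2.
Cage f's pair has sum 5, leaving (3,3) = 2.
1 is placed in column 3, which forces (4,3) = 3.
Column 3 now contains 4; hence (5,3) = 5.
Row 5 already has 5; hence (5,4) = 4.
Row 3 now contains 2, leaving (3,1) = 4.
Cage e needs sum 9, which forces (4,1) = 2.
Cage d needs two cells with product 4, leaving (4,2) = 4.
4 is placed in column 4, so (4,4) = 5.
Row 4 already has 2, which forces (4,5) = 1.
Row 5 already has 4; hence (5,2) = 1.
1 is placed in column 5; hence (5,5) = 2.
2 is placed in column 1, leaving (1,1) = 5.
Cage h needs two cells with sum 7; hence (1,2) = 2.
The two cells of cage a must have quotient 5; hence (2,1) = 1.
Column 2 already has 1, so (2,2) = 5.
1 is placed in column 5, so (2,5) = 3.
The full grid is 5 2 1 3 4 / 1 5 4 2 3 / 4 3 2 1 5 / 2 4 3 5 1 / 3 1 5 4 2.

3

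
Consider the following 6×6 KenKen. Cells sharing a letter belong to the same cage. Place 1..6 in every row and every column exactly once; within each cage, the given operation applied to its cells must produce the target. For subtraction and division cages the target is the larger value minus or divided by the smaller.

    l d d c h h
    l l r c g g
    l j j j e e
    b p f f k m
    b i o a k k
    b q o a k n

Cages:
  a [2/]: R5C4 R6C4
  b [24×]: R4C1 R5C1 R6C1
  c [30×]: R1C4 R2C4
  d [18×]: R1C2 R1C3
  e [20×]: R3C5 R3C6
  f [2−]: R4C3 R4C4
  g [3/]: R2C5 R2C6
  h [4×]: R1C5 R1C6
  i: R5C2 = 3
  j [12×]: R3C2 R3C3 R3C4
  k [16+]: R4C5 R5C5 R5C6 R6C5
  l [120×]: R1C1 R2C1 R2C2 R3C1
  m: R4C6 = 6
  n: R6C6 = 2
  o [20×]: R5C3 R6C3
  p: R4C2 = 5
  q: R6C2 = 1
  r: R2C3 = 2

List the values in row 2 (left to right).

5 4 2 6 1 3

R is a freebie; hence R2C3 = 2.
Cage p is given, leaving R4C2 = 5.
Cage m is given, which forces R4C6 = 6.
Cage i is a single given cell, so R5C2 = 3.
Cage q is given; hence R6C2 = 1.
Cage n is given, which forces R6C6 = 2.
Column 2 now contains 3, so R1C2 = 6.
Cage d needs two cells with product 18, so R1C3 = 3.
Row 1 now contains 6, which forces R1C4 = 5.
Column 2 now contains 6, which forces R2C2 = 4.
Column 4 now contains 5; hence R2C4 = 6.
Column 2 now contains 4, so R3C2 = 2.
Column 4 now contains 6, leaving R5C4 = 2.
The 3 cells of cage j must have product 12, leaving R3C3 = 6.
Cage j needs product 12, so R3C4 = 1.
Cage f's pair has difference 2, so R4C3 = 1.
Cage f needs two cells with difference 2; hence R4C4 = 3.
Cage a needs two cells with quotient 2, so R6C4 = 4.
Cage l needs product 120, leaving R1C1 = 2.
2 is placed in column 1; hence R4C1 = 4.
Row 4 already has 4, which forces R4C5 = 2.
Column 1 already has 4, leaving R5C1 = 1.
Cage o needs two cells with product 20, so R5C3 = 4.
Row 5 already has 4; hence R5C6 = 5.
4 is placed in row 6; hence R6C3 = 5.
Cage e's pair has product 20; hence R3C5 = 5.
Column 6 already has 5; hence R3C6 = 4.
Row 5 already has 5, leaving R5C5 = 6.
Cage b needs product 24, leaving R6C1 = 6.
Cage k has sum 16, leaving R6C5 = 3.
Cage h's pair has product 4, leaving R1C5 = 4.
Column 6 already has 4; hence R1C6 = 1.
Cage l has product 120, leaving R2C1 = 5.
3 is placed in column 5, which forces R2C5 = 1.
Cage g's pair has quotient 3, so R2C6 = 3.
Row 3 already has 5, so R3C1 = 3.
Completed grid: 2 6 3 5 4 1 / 5 4 2 6 1 3 / 3 2 6 1 5 4 / 4 5 1 3 2 6 / 1 3 4 2 6 5 / 6 1 5 4 3 2.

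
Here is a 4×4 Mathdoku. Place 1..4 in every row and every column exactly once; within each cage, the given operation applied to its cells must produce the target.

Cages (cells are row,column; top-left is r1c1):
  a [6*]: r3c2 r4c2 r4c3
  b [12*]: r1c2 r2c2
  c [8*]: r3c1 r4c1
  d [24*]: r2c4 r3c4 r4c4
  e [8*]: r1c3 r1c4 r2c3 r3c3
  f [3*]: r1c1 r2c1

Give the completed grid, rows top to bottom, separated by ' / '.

3 4 2 1 / 1 3 4 2 / 4 2 1 3 / 2 1 3 4

Cage e has product 8; hence r1c4 = 1.
1 is placed in row 1, which forces r1c1 = 3.
3 is placed in row 1, which forces r1c2 = 4.
Row 1 already has 4, leaving r1c3 = 2.
The two cells of cage f must have product 3, so r2c1 = 1.
Column 2 now contains 4, so r2c2 = 3.
Row 2 already has 1, so r2c3 = 4.
Row 2 now contains 4, which forces r2c4 = 2.
Column 3 now contains 4; hence r3c3 = 1.
Column 3 already has 1; hence r4c3 = 3.
Row 4 now contains 3, which forces r4c4 = 4.
Cage c's pair has product 8, so r3c1 = 4.
Row 3 now contains 1, which forces r3c2 = 2.
4 is placed in column 4; hence r3c4 = 3.
Row 4 already has 4, leaving r4c1 = 2.
Cage a needs product 6, so r4c2 = 1.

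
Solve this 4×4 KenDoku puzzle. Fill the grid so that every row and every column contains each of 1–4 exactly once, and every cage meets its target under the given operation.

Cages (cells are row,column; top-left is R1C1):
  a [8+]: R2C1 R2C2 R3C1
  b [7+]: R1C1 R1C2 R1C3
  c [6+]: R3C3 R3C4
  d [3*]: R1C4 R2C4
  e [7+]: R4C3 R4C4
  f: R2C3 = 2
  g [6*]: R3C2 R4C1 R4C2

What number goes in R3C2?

Cage f is a single given cell, leaving R2C3 = 2.
Column 3 already has 2, which forces R3C3 = 4.
Row 3 already has 4, so R3C4 = 2.
Column 3 already has 4, leaving R4C3 = 3.
Row 4 now contains 3; hence R4C4 = 4.
Column 3 already has 4, so R1C3 = 1.
Row 1 now contains 1, which forces R1C4 = 3.
Column 4 now contains 3, leaving R2C4 = 1.
Cage g needs product 6; hence R3C2 = 3.
Cage a has sum 8, leaving R2C1 = 3.
Column 2 now contains 3, so R2C2 = 4.
Row 3 now contains 3; hence R3C1 = 1.
Column 1 now contains 1; hence R4C1 = 2.
Row 4 already has 2, which forces R4C2 = 1.
Column 1 already has 2, so R1C1 = 4.
Column 2 now contains 4, which forces R1C2 = 2.
Filled in: 4 2 1 3 / 3 4 2 1 / 1 3 4 2 / 2 1 3 4.

3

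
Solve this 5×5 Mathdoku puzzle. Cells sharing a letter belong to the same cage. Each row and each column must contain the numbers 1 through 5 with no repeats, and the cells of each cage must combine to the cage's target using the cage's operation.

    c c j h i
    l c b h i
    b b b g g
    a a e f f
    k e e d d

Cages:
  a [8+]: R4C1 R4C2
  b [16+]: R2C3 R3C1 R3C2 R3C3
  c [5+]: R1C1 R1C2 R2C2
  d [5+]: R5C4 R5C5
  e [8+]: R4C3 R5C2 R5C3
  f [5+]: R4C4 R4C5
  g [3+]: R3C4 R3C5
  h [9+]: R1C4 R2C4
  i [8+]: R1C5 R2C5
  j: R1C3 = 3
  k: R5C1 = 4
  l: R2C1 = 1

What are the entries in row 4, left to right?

5 3 2 1 4

Cage j is given, which forces R1C3 = 3.
Row 1 now contains 3, which forces R1C5 = 5.
L is a freebie, so R2C1 = 1.
Row 2 already has 1, so R2C2 = 2.
5 is placed in column 5; hence R2C5 = 3.
Cage k is given; hence R5C1 = 4.
Column 1 now contains 1, which forces R1C1 = 2.
Row 1 now contains 3, which forces R1C2 = 1.
Row 1 already has 5, leaving R1C4 = 4.
The two cells of cage h must have sum 9; hence R2C4 = 5.
Cage d needs two cells with sum 5, leaving R5C4 = 3.
Cage d needs two cells with sum 5; hence R5C5 = 2.
Row 2 already has 5; hence R2C3 = 4.
Cage b has sum 16, which forces R3C1 = 3.
Cage b has sum 16, so R3C2 = 4.
The 4 cells of cage b must have sum 16, so R3C3 = 5.
The two cells of cage g must have sum 3, which forces R3C4 = 2.
Column 5 already has 2; hence R3C5 = 1.
Column 1 now contains 3; hence R4C1 = 5.
Row 4 now contains 5, so R4C2 = 3.
Cage e has sum 8; hence R4C3 = 2.
Column 4 already has 3, leaving R4C4 = 1.
Cage f's pair has sum 5, which forces R4C5 = 4.
Row 5 now contains 3, leaving R5C2 = 5.
The 3 cells of cage e must have sum 8; hence R5C3 = 1.
The full grid is 2 1 3 4 5 / 1 2 4 5 3 / 3 4 5 2 1 / 5 3 2 1 4 / 4 5 1 3 2.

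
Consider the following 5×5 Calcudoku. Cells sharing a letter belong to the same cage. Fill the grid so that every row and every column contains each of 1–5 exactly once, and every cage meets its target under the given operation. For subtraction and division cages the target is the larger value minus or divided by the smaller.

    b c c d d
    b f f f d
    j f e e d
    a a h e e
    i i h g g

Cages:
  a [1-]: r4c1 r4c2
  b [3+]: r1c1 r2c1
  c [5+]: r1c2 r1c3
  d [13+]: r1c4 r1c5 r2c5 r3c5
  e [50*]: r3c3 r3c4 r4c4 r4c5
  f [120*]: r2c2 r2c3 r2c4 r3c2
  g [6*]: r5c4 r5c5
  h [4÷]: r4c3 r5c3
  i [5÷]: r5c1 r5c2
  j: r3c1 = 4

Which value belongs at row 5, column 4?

3

Cage j is a single given cell, leaving r3c1 = 4.
Row 5 needs a 4, and only r5c3 is open for it.
Column 3 now contains 4, leaving r4c3 = 1.
Cage e has product 50; hence r3c3 = 5.
Cage e has product 50, leaving r3c4 = 1.
Row 4 needs a 4, and only r4c2 is open for it.
Column 2 already has 4; hence r2c2 = 5.
The 4 cells of cage f must have product 120; hence r2c4 = 4.
5 is placed in column 2, which forces r5c2 = 1.
1 is placed in row 5, leaving r5c1 = 5.
5 is placed in column 1, which forces r4c1 = 3.
In row 1, 1 can only go at r1c1, so r1c1 = 1.
Column 1 now contains 1, which forces r2c1 = 2.
2 is placed in row 2, so r2c3 = 3.
Row 2 now contains 3; hence r2c5 = 1.
Cage c needs two cells with sum 5; hence r1c2 = 3.
Column 3 now contains 3, leaving r1c3 = 2.
Cage d has sum 13; hence r1c4 = 5.
Cage d needs sum 13, so r1c5 = 4.
Cage f has product 120; hence r3c2 = 2.
The 4 cells of cage d must have sum 13, which forces r3c5 = 3.
Column 4 already has 5, leaving r4c4 = 2.
Row 4 now contains 2; hence r4c5 = 5.
Column 4 now contains 2, so r5c4 = 3.
Column 5 now contains 3; hence r5c5 = 2.
Completed grid: 1 3 2 5 4 / 2 5 3 4 1 / 4 2 5 1 3 / 3 4 1 2 5 / 5 1 4 3 2.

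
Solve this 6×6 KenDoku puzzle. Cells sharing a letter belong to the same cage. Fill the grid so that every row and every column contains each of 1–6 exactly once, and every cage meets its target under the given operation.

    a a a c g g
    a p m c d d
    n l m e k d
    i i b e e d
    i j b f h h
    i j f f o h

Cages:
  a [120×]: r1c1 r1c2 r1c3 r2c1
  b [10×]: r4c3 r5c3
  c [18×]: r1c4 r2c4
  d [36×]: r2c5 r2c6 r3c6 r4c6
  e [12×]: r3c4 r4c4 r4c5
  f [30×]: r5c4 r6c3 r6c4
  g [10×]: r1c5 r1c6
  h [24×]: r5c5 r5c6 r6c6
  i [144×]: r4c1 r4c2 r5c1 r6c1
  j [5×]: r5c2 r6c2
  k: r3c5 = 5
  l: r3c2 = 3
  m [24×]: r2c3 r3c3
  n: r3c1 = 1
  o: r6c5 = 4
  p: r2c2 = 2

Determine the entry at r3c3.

6

Cage p is given, which forces r2c2 = 2.
Cage n is a single given cell, so r3c1 = 1.
L is a freebie; hence r3c2 = 3.
Cage k is given, which forces r3c5 = 5.
Cage o is given; hence r6c5 = 4.
5 is placed in column 5; hence r1c5 = 2.
The two cells of cage g must have product 10, leaving r1c6 = 5.
The 4 cells of cage a must have product 120, so r2c1 = 5.
Cage h needs product 24, so r5c6 = 4.
Row 1 needs a 3, and only r1c4 is open for it.
3 is placed in column 4, which forces r2c4 = 6.
Row 2 already has 6, so r2c3 = 4.
Cage m needs two cells with product 24, so r3c3 = 6.
6 is placed in row 3, leaving r3c6 = 2.
The 3 cells of cage e must have product 12, which forces r4c4 = 1.
Column 6 already has 2, which forces r4c6 = 6.
6 is placed in column 3, leaving r6c3 = 3.
6 is placed in column 6; hence r6c6 = 1.
6 is placed in column 3, so r1c3 = 1.
Cage d needs product 36, leaving r2c5 = 1.
Column 6 now contains 1, leaving r2c6 = 3.
2 is placed in row 3; hence r3c4 = 4.
Row 4 now contains 6, leaving r4c2 = 4.
Row 4 now contains 6; hence r4c5 = 3.
Cage j needs two cells with product 5, so r5c2 = 1.
The 3 cells of cage h must have product 24, so r5c5 = 6.
Row 6 already has 1, leaving r6c2 = 5.
5 is placed in row 6, leaving r6c4 = 2.
Cage a needs product 120, so r1c1 = 4.
Column 2 now contains 4, so r1c2 = 6.
Row 4 now contains 3, which forces r4c1 = 2.
Row 4 already has 2, so r4c3 = 5.
Cage i has product 144, which forces r5c1 = 3.
Column 3 now contains 5, leaving r5c3 = 2.
Column 4 already has 2, leaving r5c4 = 5.
2 is placed in row 6, leaving r6c1 = 6.
The full grid is 4 6 1 3 2 5 / 5 2 4 6 1 3 / 1 3 6 4 5 2 / 2 4 5 1 3 6 / 3 1 2 5 6 4 / 6 5 3 2 4 1.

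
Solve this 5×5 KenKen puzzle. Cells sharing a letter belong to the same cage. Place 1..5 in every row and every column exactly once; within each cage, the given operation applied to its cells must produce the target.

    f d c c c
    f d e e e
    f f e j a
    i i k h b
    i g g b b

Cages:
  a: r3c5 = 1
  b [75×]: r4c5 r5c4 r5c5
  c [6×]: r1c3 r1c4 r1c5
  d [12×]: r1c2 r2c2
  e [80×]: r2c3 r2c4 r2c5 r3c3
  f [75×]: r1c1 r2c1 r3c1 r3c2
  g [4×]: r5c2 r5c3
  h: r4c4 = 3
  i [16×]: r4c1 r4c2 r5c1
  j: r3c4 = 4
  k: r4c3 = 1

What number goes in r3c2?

5

The 4 cells of cage f must have product 75; hence r3c2 = 5.
Cage j is a single given cell, which forces r3c4 = 4.
A is a freebie; hence r3c5 = 1.
Cage k is given, which forces r4c3 = 1.
Cage h is given, leaving r4c4 = 3.
Cage b needs product 75; hence r4c5 = 5.
Column 3 already has 1, so r5c3 = 4.
Cage b has product 75; hence r5c4 = 5.
Cage b has product 75, so r5c5 = 3.
The 3 cells of cage c must have product 6, which forces r1c3 = 3.
The 3 cells of cage c must have product 6; hence r1c4 = 1.
Column 5 now contains 3, so r1c5 = 2.
4 is placed in column 3; hence r2c3 = 5.
Cage e has product 80; hence r2c4 = 2.
Cage e has product 80, which forces r2c5 = 4.
Row 3 now contains 1; hence r3c1 = 3.
Row 3 now contains 4, leaving r3c3 = 2.
Row 4 now contains 1, leaving r4c1 = 4.
Cage i needs product 16; hence r4c2 = 2.
4 is placed in row 5; hence r5c1 = 2.
4 is placed in row 5, which forces r5c2 = 1.
1 is placed in row 1, leaving r1c1 = 5.
Row 1 now contains 3, which forces r1c2 = 4.
Row 2 now contains 5, leaving r2c1 = 1.
4 is placed in row 2, leaving r2c2 = 3.
Filled in: 5 4 3 1 2 / 1 3 5 2 4 / 3 5 2 4 1 / 4 2 1 3 5 / 2 1 4 5 3.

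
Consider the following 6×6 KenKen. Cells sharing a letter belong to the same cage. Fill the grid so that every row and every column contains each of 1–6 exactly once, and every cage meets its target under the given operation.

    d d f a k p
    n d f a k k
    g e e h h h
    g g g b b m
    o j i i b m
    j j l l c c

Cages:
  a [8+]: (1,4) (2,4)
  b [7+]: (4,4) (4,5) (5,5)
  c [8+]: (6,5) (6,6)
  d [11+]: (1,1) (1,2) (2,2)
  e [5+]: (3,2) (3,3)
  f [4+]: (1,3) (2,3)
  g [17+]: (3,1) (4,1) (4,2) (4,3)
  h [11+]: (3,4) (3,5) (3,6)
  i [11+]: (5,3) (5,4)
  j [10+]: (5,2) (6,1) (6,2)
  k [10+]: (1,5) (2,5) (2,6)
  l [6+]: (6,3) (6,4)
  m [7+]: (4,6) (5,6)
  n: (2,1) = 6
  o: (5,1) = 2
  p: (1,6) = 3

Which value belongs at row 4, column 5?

Cage p is a single given cell, so (1,6) = 3.
Cage n is a single given cell, so (2,1) = 6.
O is a freebie, which forces (5,1) = 2.
3 is placed in row 1, leaving (1,3) = 1.
Cage f needs two cells with sum 4, so (2,3) = 3.
Row 2 already has 3; hence (2,4) = 2.
The two cells of cage a must have sum 8, so (1,4) = 6.
Column 4 now contains 6, so (5,4) = 5.
6 is placed in row 1, which forces (1,2) = 2.
Row 5 already has 5, which forces (5,3) = 6.
Row 5 already has 6; hence (5,6) = 1.
Cage k needs sum 10, which forces (2,5) = 1.
Column 5 already has 1, which forces (4,5) = 2.
Column 6 already has 1, leaving (4,6) = 6.
The 4 cells of cage g must have sum 17; hence (3,1) = 5.
Row 3 now contains 5, which forces (3,5) = 6.
The 3 cells of cage b must have sum 7, so (4,4) = 1.
The 3 cells of cage b must have sum 7; hence (5,5) = 4.
Column 4 now contains 1, so (6,4) = 4.
Column 5 now contains 6, so (6,5) = 3.
5 is placed in column 1, which forces (1,1) = 4.
4 is placed in column 5; hence (1,5) = 5.
The 3 cells of cage d must have sum 11, which forces (2,2) = 5.
Cage k has sum 10, leaving (2,6) = 4.
Column 4 now contains 4, so (3,4) = 3.
Cage h needs sum 11, which forces (3,6) = 2.
4 is placed in column 1, which forces (4,1) = 3.
Row 4 now contains 3; hence (4,2) = 4.
4 is placed in row 4, which forces (4,3) = 5.
Row 5 already has 4, leaving (5,2) = 3.
Row 6 already has 3; hence (6,1) = 1.
The 3 cells of cage j must have sum 10; hence (6,2) = 6.
Cage l's pair has sum 6, which forces (6,3) = 2.
Cage c's pair has sum 8; hence (6,6) = 5.
3 is placed in row 3; hence (3,2) = 1.
Row 3 already has 2, which forces (3,3) = 4.
Completed grid: 4 2 1 6 5 3 / 6 5 3 2 1 4 / 5 1 4 3 6 2 / 3 4 5 1 2 6 / 2 3 6 5 4 1 / 1 6 2 4 3 5.

2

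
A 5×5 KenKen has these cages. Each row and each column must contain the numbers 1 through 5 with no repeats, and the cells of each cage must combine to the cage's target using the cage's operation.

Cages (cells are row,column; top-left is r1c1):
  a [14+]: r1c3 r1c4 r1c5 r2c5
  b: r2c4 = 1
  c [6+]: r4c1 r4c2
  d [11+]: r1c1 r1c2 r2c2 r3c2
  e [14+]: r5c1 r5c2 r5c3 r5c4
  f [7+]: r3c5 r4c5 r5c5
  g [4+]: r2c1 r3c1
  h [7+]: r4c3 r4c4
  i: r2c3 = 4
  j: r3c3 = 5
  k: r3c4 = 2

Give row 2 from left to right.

3 2 4 1 5

Cage i is a single given cell, which forces r2c3 = 4.
Cage b is given, leaving r2c4 = 1.
Cage j is given, which forces r3c3 = 5.
Cage k is a single given cell, leaving r3c4 = 2.
Row 2 already has 1, which forces r2c1 = 3.
The two cells of cage g must have sum 4, so r3c1 = 1.
Row 3 already has 1, which forces r3c5 = 4.
4 is placed in row 3, so r3c2 = 3.
The only place for 3 in row 4 is r4c3.
Cage a needs sum 14, which forces r1c5 = 3.
Cage a has sum 14, leaving r2c5 = 5.
Cage h's pair has sum 7; hence r4c4 = 4.
Column 3 already has 3, which forces r5c3 = 2.
The 4 cells of cage e must have sum 14, so r5c4 = 3.
Row 5 now contains 2, which forces r5c5 = 1.
Column 3 now contains 2, which forces r1c3 = 1.
Column 4 now contains 4; hence r1c4 = 5.
Row 2 already has 5, leaving r2c2 = 2.
Cage c's pair has sum 6, leaving r4c1 = 5.
The two cells of cage c must have sum 6; hence r4c2 = 1.
Column 5 already has 1, which forces r4c5 = 2.
Column 1 already has 5, which forces r5c1 = 4.
Row 5 already has 4, so r5c2 = 5.
Row 1 now contains 5, which forces r1c1 = 2.
Row 1 now contains 1; hence r1c2 = 4.
Completed grid: 2 4 1 5 3 / 3 2 4 1 5 / 1 3 5 2 4 / 5 1 3 4 2 / 4 5 2 3 1.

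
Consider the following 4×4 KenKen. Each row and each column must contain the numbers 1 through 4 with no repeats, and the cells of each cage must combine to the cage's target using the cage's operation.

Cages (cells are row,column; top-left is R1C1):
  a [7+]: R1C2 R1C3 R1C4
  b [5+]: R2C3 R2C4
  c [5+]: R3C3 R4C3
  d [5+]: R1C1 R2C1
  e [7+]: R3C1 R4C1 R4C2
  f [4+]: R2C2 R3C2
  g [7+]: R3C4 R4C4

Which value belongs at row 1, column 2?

4

In row 1, 3 can only go at R1C1, so R1C1 = 3.
The two cells of cage d must have sum 5, so R2C1 = 2.
Cage e has sum 7, so R4C2 = 2.
In row 2, 3 can only go at R2C2, so R2C2 = 3.
Column 2 already has 3; hence R3C2 = 1.
1 is placed in column 2, which forces R1C2 = 4.
1 is placed in row 3, so R3C1 = 4.
Row 3 now contains 4, so R3C3 = 2.
Row 3 now contains 4, which forces R3C4 = 3.
Cage e has sum 7, which forces R4C1 = 1.
1 is placed in row 4, which forces R4C3 = 3.
3 is placed in column 4, so R4C4 = 4.
2 is placed in column 3; hence R1C3 = 1.
The 3 cells of cage a must have sum 7; hence R1C4 = 2.
Cage b needs two cells with sum 5, which forces R2C3 = 4.
Column 4 already has 4, which forces R2C4 = 1.
Filled in: 3 4 1 2 / 2 3 4 1 / 4 1 2 3 / 1 2 3 4.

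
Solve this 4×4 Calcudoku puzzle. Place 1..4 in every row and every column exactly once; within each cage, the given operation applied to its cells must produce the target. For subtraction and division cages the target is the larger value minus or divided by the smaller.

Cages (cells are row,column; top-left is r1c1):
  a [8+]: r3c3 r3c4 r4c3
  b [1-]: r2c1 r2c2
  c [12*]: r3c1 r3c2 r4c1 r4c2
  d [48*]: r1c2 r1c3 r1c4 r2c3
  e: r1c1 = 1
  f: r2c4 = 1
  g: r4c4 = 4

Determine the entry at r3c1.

2

Cage e is given, which forces r1c1 = 1.
Cage f is a single given cell, which forces r2c4 = 1.
Cage g is a single given cell, so r4c4 = 4.
Cage d needs product 48, leaving r2c3 = 2.
Column 3 now contains 2; hence r3c3 = 4.
Cage d needs product 48, so r1c2 = 4.
4 is placed in column 3, leaving r1c3 = 3.
The 4 cells of cage d must have product 48; hence r1c4 = 2.
Column 2 already has 4; hence r2c2 = 3.
Cage a has sum 8, which forces r3c4 = 3.
The 3 cells of cage a must have sum 8, so r4c3 = 1.
3 is placed in row 2, so r2c1 = 4.
3 is placed in row 3, which forces r3c1 = 2.
Cage c has product 12, so r3c2 = 1.
The 4 cells of cage c must have product 12, so r4c1 = 3.
Row 4 now contains 1, so r4c2 = 2.
Completed grid: 1 4 3 2 / 4 3 2 1 / 2 1 4 3 / 3 2 1 4.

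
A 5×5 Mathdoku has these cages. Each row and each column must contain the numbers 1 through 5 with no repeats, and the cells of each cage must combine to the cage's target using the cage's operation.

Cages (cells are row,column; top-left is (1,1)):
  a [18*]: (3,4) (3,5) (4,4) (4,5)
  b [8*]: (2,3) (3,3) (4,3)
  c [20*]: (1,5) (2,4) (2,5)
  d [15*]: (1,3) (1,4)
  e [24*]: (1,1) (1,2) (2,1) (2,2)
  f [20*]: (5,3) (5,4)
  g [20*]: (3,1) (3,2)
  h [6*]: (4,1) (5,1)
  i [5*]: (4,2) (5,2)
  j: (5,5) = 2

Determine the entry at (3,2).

4

Cage j is given; hence (5,5) = 2.
The two cells of cage h must have product 6, leaving (4,1) = 2.
2 is placed in row 4, so (4,4) = 3.
Row 4 already has 3, so (4,5) = 1.
2 is placed in row 5; hence (5,1) = 3.
Cage d's pair has product 15, which forces (1,3) = 3.
Column 4 now contains 3, so (1,4) = 5.
Row 1 now contains 5; hence (1,5) = 4.
The 3 cells of cage c must have product 20, leaving (2,4) = 1.
Column 5 already has 4, which forces (2,5) = 5.
Column 4 now contains 3, so (3,4) = 2.
Column 5 already has 1; hence (3,5) = 3.
1 is placed in row 4, leaving (4,2) = 5.
1 is placed in row 4, so (4,3) = 4.
Cage i needs two cells with product 5, so (5,2) = 1.
Column 3 now contains 4, which forces (5,3) = 5.
Column 4 now contains 5, leaving (5,4) = 4.
Row 1 now contains 4, leaving (1,1) = 1.
Row 1 already has 3, which forces (1,2) = 2.
1 is placed in row 2, so (2,1) = 4.
The 4 cells of cage e must have product 24; hence (2,2) = 3.
1 is placed in row 2, so (2,3) = 2.
Cage g needs two cells with product 20; hence (3,1) = 5.
5 is placed in column 2; hence (3,2) = 4.
2 is placed in row 3, so (3,3) = 1.
The full grid is 1 2 3 5 4 / 4 3 2 1 5 / 5 4 1 2 3 / 2 5 4 3 1 / 3 1 5 4 2.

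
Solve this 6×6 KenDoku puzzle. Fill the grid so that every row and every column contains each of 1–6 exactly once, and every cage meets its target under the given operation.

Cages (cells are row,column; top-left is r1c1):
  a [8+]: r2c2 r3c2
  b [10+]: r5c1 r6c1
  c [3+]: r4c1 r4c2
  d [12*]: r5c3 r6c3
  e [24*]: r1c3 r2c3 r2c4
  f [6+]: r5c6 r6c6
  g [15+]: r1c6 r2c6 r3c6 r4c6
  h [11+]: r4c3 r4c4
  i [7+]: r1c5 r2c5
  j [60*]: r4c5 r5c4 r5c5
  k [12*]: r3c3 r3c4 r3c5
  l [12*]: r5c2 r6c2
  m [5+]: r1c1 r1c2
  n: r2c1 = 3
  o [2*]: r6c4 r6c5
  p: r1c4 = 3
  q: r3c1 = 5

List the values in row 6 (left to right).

Cage p is given, which forces r1c4 = 3.
N is a freebie, which forces r2c1 = 3.
Cage q is a single given cell, which forces r3c1 = 5.
Row 5 needs a 1, and only r5c6 is open for it.
The two cells of cage f must have sum 6; hence r6c6 = 5.
The only place for 5 in row 1 is r1c5.
The two cells of cage i must have sum 7, leaving r2c5 = 2.
The 3 cells of cage j must have product 60, so r5c4 = 5.
2 is placed in column 5; hence r6c5 = 1.
The two cells of cage h must have sum 11, so r4c3 = 5.
5 is placed in column 4, which forces r4c4 = 6.
1 is placed in row 6, so r6c4 = 2.
The only place for 2 in row 1 is r1c6.
Row 1 needs a 6, and only r1c3 is open for it.
In row 2, 5 can only go at r2c2, so r2c2 = 5.
Cage a's pair has sum 8, so r3c2 = 3.
Cage k needs product 12, which forces r3c3 = 2.
Cage k has product 12, so r3c4 = 1.
Cage k has product 12, leaving r3c5 = 6.
Row 3 already has 6, leaving r3c6 = 4.
Cage g has sum 15, leaving r4c6 = 3.
Cage l's pair has product 12, so r5c2 = 2.
The two cells of cage l must have product 12, so r6c2 = 6.
The 3 cells of cage e must have product 24, so r2c3 = 1.
Column 4 now contains 1; hence r2c4 = 4.
4 is placed in column 6, leaving r2c6 = 6.
Cage c's pair has sum 3, so r4c1 = 2.
Column 2 already has 2, which forces r4c2 = 1.
Row 4 now contains 3, leaving r4c5 = 4.
Cage b needs two cells with sum 10, leaving r5c1 = 6.
The 3 cells of cage j must have product 60; hence r5c5 = 3.
Row 6 now contains 6, leaving r6c1 = 4.
4 is placed in row 6; hence r6c3 = 3.
4 is placed in column 1, so r1c1 = 1.
Column 2 now contains 1, leaving r1c2 = 4.
Row 5 now contains 3, which forces r5c3 = 4.
The full grid is 1 4 6 3 5 2 / 3 5 1 4 2 6 / 5 3 2 1 6 4 / 2 1 5 6 4 3 / 6 2 4 5 3 1 / 4 6 3 2 1 5.

4 6 3 2 1 5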